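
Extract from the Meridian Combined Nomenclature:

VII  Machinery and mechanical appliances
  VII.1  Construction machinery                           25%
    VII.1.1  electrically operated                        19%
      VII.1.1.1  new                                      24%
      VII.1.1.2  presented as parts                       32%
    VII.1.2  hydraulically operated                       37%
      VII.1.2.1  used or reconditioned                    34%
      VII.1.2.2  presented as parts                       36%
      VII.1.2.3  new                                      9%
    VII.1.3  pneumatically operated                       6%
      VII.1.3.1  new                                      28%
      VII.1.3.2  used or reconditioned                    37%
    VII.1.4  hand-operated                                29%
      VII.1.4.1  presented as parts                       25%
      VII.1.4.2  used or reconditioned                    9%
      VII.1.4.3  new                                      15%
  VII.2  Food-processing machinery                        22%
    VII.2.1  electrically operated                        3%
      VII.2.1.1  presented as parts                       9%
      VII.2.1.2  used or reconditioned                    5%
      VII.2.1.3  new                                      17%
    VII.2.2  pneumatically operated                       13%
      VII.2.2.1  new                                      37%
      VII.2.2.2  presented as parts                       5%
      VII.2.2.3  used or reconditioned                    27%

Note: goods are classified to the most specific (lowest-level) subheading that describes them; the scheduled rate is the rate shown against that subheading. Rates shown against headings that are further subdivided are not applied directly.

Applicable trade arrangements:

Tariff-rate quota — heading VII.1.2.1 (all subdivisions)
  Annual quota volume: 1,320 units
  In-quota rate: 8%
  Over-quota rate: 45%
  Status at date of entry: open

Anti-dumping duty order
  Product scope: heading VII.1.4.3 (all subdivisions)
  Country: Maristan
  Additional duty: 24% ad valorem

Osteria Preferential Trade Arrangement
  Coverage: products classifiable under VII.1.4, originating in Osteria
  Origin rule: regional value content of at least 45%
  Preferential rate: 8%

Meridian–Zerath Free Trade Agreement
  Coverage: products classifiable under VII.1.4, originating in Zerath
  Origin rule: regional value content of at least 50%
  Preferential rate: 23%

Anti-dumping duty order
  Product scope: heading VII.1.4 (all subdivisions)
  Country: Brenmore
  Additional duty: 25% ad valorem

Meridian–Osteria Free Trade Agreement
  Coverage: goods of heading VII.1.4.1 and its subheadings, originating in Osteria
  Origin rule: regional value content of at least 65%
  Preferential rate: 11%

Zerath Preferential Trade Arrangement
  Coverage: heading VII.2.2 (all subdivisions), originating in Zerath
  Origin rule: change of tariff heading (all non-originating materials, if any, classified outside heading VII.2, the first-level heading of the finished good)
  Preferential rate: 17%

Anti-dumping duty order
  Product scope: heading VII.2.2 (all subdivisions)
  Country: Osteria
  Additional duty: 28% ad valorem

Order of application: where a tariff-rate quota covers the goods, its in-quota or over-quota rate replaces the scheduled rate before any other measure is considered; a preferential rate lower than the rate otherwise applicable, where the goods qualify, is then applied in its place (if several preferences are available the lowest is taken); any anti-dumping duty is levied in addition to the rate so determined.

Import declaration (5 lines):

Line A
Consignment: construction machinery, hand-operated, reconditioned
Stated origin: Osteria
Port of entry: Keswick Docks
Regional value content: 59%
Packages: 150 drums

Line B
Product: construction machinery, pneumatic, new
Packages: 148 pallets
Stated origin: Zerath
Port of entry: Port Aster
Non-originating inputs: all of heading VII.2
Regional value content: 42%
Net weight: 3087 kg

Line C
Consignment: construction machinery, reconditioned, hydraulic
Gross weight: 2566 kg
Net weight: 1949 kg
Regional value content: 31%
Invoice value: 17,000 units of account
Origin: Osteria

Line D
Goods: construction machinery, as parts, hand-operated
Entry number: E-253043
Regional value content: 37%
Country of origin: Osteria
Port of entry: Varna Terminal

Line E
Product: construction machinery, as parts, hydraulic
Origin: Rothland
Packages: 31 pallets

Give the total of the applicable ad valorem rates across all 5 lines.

Line A: construction → VII.1; hand-operated → VII.1.4; reconditioned → VII.1.4.2. Scheduled 9%. Osteria agreement on VII.1.4: RVC ≥ 45% → 8% available; Osteria agreement on VII.1.4.1: VII.1.4.2 not covered; preferential 8%. → 8%.
Line B: construction → VII.1; pneumatic → VII.1.3; new → VII.1.3.1. Scheduled 28%. Zerath agreement on VII.1.4: VII.1.3.1 not covered; Zerath agreement on VII.2.2: VII.1.3.1 not covered. → 28%.
Line C: construction → VII.1; hydraulic → VII.1.2; reconditioned → VII.1.2.1. Scheduled 34%. quota on VII.1.2.1 open → in-quota 8%; Osteria agreement on VII.1.4: VII.1.2.1 not covered; Osteria agreement on VII.1.4.1: VII.1.2.1 not covered. → 8%.
Line D: construction → VII.1; hand-operated → VII.1.4; as parts → VII.1.4.1. Scheduled 25%. Osteria agreement on VII.1.4: RVC < 45%; Osteria agreement on VII.1.4.1: RVC < 65%. → 25%.
Line E: construction → VII.1; hydraulic → VII.1.2; as parts → VII.1.2.2. Scheduled 36%. No special measure applies. → 36%.
Sum: 8% + 28% + 8% + 25% + 36% = 105%.

105%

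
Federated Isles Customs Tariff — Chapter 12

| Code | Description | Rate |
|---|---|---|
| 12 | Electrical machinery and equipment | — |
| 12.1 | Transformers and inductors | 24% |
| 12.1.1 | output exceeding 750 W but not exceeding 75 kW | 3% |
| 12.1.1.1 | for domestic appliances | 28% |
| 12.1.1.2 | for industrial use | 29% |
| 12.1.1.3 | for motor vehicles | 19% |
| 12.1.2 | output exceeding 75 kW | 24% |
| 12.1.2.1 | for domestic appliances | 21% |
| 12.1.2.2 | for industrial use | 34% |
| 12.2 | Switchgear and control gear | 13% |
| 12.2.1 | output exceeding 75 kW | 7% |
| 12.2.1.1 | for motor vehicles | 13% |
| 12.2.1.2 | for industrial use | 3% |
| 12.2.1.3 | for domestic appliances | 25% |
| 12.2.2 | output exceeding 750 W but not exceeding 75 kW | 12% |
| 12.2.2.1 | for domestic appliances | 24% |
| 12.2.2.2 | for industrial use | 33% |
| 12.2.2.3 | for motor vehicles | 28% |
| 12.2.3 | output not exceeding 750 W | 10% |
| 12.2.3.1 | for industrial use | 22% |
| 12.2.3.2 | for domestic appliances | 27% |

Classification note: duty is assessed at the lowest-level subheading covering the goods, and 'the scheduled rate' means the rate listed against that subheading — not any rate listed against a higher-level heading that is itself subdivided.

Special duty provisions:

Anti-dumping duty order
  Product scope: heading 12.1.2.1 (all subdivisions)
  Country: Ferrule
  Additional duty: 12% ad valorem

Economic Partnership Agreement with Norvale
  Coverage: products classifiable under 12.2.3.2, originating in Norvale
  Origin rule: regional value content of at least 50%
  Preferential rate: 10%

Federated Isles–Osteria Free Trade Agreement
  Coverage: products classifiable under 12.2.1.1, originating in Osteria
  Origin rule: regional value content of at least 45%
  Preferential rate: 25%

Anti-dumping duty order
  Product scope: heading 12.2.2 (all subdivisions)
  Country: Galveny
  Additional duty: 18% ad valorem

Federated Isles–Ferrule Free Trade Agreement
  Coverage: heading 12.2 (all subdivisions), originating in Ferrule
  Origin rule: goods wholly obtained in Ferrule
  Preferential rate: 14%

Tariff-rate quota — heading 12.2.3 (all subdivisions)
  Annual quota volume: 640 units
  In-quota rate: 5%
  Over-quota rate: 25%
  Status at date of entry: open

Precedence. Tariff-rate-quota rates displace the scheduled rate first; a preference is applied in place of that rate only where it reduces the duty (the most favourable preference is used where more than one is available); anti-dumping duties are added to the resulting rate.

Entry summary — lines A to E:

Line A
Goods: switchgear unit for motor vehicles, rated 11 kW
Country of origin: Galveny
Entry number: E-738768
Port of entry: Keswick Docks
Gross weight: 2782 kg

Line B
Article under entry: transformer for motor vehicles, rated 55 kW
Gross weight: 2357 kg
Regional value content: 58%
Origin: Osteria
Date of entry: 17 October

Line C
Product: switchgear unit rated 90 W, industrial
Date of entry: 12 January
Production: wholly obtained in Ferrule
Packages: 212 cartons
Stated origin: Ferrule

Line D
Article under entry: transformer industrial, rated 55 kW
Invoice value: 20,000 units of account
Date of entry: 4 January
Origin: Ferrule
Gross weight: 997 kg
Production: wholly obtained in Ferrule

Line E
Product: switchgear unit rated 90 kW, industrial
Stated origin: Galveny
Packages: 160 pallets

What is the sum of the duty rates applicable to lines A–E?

Line A: switchgear unit → 12.2; rated 11 kW → 12.2.2; for motor vehicles → 12.2.2.3. Scheduled 28%. anti-dumping (Galveny, 12.2.2): +18%; total 28% + 18% = 46%. → 46%.
Line B: transformer → 12.1; rated 55 kW → 12.1.1; for motor vehicles → 12.1.1.3. Scheduled 19%. Osteria agreement on 12.2.1.1: 12.1.1.3 not covered. → 19%.
Line C: switchgear unit → 12.2; rated 90 W → 12.2.3; industrial → 12.2.3.1. Scheduled 22%. quota on 12.2.3 open → in-quota 5%; Ferrule agreement on 12.2: wholly obtained → 14% available; preference 14% not lower than 5% → no reduction. → 5%.
Line D: transformer → 12.1; rated 55 kW → 12.1.1; industrial → 12.1.1.2. Scheduled 29%. Ferrule agreement on 12.2: 12.1.1.2 not covered. → 29%.
Line E: switchgear unit → 12.2; rated 90 kW → 12.2.1; industrial → 12.2.1.2. Scheduled 3%. No special measure applies. → 3%.
Sum: 46% + 19% + 5% + 29% + 3% = 102%.

102%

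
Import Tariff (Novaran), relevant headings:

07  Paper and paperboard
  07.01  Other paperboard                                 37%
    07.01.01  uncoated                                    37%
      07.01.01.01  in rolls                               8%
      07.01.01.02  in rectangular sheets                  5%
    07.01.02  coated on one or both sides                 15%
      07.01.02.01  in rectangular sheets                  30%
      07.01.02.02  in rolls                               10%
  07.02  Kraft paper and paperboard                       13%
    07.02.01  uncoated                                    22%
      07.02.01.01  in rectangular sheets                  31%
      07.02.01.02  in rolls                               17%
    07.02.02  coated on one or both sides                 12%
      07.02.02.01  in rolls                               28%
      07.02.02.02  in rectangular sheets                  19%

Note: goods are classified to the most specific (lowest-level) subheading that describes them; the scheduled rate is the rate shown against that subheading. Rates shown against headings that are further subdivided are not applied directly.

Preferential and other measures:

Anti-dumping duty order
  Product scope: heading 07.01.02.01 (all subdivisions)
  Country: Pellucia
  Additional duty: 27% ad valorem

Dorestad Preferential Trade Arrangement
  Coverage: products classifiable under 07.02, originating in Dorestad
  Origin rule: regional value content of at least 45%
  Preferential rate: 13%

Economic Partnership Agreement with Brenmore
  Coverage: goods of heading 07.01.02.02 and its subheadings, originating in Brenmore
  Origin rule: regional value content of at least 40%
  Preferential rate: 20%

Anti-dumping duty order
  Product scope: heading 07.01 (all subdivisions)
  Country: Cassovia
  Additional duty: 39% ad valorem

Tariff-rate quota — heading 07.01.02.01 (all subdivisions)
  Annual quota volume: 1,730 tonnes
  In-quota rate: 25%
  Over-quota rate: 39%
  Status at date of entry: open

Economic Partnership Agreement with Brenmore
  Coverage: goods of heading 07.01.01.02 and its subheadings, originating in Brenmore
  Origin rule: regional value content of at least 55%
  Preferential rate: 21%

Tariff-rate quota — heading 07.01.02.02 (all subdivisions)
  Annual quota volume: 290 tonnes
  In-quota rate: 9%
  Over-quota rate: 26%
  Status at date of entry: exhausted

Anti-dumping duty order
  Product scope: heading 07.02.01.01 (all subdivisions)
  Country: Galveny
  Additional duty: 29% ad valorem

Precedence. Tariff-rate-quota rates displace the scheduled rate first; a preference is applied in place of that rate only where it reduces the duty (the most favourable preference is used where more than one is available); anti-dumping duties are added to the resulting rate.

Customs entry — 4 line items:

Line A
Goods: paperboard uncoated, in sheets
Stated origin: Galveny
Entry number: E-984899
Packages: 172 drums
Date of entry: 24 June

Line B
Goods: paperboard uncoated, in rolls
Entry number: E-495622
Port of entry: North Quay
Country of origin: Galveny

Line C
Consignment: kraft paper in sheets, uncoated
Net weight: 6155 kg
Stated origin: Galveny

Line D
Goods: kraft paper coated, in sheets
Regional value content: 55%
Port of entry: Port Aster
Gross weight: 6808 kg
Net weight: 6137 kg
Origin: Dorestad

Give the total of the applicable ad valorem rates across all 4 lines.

86%

Line A: paperboard → 07.01; uncoated → 07.01.01; in sheets → 07.01.01.02. Scheduled 5%. No special measure applies. → 5%.
Line B: paperboard → 07.01; uncoated → 07.01.01; in rolls → 07.01.01.01. Scheduled 8%. No special measure applies. → 8%.
Line C: kraft paper → 07.02; uncoated → 07.02.01; in sheets → 07.02.01.01. Scheduled 31%. anti-dumping (Galveny, 07.02.01.01): +29%; total 31% + 29% = 60%. → 60%.
Line D: kraft paper → 07.02; coated → 07.02.02; in sheets → 07.02.02.02. Scheduled 19%. Dorestad agreement on 07.02: RVC ≥ 45% → 13% available; preferential 13%. → 13%.
Sum: 5% + 8% + 60% + 13% = 86%.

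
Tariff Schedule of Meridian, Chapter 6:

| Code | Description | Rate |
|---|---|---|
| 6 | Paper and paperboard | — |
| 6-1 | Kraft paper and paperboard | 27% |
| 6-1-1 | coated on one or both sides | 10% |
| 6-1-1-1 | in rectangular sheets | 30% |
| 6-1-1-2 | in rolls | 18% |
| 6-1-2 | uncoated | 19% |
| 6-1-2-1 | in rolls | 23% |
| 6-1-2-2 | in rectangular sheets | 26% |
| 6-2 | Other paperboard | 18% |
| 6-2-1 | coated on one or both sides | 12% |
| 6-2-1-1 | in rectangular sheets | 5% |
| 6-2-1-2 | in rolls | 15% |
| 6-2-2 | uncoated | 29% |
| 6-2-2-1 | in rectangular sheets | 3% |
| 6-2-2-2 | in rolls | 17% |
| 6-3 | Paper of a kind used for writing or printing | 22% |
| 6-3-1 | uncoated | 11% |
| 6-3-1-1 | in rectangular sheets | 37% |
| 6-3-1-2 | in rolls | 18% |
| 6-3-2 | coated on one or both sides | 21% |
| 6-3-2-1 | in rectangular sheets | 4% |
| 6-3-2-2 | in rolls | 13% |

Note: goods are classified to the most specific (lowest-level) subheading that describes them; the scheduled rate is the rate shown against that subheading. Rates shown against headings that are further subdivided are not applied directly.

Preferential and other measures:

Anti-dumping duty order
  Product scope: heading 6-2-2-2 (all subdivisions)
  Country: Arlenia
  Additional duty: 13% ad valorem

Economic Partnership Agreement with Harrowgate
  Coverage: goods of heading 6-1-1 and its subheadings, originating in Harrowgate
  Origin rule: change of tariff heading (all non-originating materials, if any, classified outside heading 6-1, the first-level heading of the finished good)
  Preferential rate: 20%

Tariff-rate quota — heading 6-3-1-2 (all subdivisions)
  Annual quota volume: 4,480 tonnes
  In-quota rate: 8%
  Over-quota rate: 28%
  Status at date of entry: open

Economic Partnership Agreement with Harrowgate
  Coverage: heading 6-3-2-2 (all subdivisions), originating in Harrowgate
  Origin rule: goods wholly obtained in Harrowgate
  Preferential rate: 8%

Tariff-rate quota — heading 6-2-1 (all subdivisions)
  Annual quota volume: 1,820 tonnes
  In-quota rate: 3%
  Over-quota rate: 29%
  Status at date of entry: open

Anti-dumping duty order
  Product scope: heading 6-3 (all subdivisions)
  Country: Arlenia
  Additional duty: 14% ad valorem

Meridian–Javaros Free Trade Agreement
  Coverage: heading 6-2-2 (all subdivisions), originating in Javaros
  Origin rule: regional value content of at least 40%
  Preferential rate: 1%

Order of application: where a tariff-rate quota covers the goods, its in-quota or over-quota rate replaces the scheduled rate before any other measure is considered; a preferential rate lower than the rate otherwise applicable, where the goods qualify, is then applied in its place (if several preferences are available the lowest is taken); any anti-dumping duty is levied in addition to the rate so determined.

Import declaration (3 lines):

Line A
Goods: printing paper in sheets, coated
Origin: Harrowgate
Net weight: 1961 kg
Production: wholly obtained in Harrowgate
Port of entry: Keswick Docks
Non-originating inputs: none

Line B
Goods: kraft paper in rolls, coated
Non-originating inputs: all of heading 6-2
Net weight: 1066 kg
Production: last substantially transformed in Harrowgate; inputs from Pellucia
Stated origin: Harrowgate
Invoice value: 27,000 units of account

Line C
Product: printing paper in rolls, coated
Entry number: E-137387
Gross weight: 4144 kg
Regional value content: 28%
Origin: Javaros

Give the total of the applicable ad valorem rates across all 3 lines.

Line A: printing paper → 6-3; coated → 6-3-2; in sheets → 6-3-2-1. Scheduled 4%. Harrowgate agreement on 6-1-1: 6-3-2-1 not covered; Harrowgate agreement on 6-3-2-2: 6-3-2-1 not covered. → 4%.
Line B: kraft paper → 6-1; coated → 6-1-1; in rolls → 6-1-1-2. Scheduled 18%. Harrowgate agreement on 6-1-1: CTH met → 20% available; Harrowgate agreement on 6-3-2-2: 6-1-1-2 not covered; preference 20% not lower than 18% → no reduction. → 18%.
Line C: printing paper → 6-3; coated → 6-3-2; in rolls → 6-3-2-2. Scheduled 13%. Javaros agreement on 6-2-2: 6-3-2-2 not covered. → 13%.
Sum: 4% + 18% + 13% = 35%.

35%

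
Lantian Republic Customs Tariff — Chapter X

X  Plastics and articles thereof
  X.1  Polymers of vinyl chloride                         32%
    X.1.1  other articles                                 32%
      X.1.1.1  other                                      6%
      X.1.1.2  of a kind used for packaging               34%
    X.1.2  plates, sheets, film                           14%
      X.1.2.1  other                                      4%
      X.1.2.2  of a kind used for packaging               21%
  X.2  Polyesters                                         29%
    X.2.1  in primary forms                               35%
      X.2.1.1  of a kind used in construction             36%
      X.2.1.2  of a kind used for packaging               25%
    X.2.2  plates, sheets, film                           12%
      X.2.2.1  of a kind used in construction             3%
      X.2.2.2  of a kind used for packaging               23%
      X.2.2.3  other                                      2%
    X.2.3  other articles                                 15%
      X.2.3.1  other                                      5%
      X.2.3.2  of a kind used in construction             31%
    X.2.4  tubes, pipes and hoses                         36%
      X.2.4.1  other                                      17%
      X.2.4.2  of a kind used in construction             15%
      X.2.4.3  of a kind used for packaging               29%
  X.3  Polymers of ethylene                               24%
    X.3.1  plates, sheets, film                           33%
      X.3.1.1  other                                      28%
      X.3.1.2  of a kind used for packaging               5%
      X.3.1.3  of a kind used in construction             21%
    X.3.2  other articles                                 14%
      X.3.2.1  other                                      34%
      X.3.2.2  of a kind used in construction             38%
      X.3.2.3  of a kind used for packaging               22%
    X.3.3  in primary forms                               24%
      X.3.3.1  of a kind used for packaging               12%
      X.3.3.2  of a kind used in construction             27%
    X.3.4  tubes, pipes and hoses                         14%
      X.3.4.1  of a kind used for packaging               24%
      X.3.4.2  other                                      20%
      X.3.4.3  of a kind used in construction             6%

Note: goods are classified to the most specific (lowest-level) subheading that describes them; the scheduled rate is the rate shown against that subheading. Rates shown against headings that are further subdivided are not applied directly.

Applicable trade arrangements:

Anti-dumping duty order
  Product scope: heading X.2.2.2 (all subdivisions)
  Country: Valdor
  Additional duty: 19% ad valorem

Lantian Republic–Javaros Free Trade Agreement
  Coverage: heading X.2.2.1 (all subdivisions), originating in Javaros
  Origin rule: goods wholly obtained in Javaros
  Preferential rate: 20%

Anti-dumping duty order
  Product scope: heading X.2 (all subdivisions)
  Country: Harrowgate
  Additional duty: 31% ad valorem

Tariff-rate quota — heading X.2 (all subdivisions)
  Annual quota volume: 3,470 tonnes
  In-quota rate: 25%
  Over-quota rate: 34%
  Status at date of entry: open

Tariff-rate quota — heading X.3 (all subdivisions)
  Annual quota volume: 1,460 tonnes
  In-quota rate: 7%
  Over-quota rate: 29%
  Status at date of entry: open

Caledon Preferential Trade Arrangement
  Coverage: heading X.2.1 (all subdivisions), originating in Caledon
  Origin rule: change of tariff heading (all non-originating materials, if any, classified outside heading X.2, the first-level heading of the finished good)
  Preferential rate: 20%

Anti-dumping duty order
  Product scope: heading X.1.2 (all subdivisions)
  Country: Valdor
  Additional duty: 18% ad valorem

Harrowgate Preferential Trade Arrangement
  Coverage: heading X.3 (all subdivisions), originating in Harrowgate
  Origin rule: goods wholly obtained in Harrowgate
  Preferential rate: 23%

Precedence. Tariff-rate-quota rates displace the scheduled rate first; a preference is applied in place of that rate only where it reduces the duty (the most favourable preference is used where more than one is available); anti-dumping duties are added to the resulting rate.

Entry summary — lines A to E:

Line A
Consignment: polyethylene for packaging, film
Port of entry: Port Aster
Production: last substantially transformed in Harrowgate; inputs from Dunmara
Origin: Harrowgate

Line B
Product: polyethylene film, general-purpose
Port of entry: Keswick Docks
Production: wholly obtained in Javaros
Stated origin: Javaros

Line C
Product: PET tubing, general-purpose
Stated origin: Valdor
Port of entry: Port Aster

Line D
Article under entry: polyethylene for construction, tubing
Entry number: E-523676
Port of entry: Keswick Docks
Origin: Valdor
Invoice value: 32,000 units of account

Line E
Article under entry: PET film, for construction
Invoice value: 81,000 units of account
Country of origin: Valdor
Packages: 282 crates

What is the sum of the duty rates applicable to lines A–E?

Line A: polyethylene → X.3; film → X.3.1; for packaging → X.3.1.2. Scheduled 5%. quota on X.3 open → in-quota 7%; Harrowgate agreement on X.3: not wholly obtained. → 7%.
Line B: polyethylene → X.3; film → X.3.1; general-purpose → X.3.1.1. Scheduled 28%. quota on X.3 open → in-quota 7%; Javaros agreement on X.2.2.1: X.3.1.1 not covered. → 7%.
Line C: PET → X.2; tubing → X.2.4; general-purpose → X.2.4.1. Scheduled 17%. quota on X.2 open → in-quota 25%. → 25%.
Line D: polyethylene → X.3; tubing → X.3.4; for construction → X.3.4.3. Scheduled 6%. quota on X.3 open → in-quota 7%. → 7%.
Line E: PET → X.2; film → X.2.2; for construction → X.2.2.1. Scheduled 3%. quota on X.2 open → in-quota 25%. → 25%.
Sum: 7% + 7% + 25% + 7% + 25% = 71%.

71%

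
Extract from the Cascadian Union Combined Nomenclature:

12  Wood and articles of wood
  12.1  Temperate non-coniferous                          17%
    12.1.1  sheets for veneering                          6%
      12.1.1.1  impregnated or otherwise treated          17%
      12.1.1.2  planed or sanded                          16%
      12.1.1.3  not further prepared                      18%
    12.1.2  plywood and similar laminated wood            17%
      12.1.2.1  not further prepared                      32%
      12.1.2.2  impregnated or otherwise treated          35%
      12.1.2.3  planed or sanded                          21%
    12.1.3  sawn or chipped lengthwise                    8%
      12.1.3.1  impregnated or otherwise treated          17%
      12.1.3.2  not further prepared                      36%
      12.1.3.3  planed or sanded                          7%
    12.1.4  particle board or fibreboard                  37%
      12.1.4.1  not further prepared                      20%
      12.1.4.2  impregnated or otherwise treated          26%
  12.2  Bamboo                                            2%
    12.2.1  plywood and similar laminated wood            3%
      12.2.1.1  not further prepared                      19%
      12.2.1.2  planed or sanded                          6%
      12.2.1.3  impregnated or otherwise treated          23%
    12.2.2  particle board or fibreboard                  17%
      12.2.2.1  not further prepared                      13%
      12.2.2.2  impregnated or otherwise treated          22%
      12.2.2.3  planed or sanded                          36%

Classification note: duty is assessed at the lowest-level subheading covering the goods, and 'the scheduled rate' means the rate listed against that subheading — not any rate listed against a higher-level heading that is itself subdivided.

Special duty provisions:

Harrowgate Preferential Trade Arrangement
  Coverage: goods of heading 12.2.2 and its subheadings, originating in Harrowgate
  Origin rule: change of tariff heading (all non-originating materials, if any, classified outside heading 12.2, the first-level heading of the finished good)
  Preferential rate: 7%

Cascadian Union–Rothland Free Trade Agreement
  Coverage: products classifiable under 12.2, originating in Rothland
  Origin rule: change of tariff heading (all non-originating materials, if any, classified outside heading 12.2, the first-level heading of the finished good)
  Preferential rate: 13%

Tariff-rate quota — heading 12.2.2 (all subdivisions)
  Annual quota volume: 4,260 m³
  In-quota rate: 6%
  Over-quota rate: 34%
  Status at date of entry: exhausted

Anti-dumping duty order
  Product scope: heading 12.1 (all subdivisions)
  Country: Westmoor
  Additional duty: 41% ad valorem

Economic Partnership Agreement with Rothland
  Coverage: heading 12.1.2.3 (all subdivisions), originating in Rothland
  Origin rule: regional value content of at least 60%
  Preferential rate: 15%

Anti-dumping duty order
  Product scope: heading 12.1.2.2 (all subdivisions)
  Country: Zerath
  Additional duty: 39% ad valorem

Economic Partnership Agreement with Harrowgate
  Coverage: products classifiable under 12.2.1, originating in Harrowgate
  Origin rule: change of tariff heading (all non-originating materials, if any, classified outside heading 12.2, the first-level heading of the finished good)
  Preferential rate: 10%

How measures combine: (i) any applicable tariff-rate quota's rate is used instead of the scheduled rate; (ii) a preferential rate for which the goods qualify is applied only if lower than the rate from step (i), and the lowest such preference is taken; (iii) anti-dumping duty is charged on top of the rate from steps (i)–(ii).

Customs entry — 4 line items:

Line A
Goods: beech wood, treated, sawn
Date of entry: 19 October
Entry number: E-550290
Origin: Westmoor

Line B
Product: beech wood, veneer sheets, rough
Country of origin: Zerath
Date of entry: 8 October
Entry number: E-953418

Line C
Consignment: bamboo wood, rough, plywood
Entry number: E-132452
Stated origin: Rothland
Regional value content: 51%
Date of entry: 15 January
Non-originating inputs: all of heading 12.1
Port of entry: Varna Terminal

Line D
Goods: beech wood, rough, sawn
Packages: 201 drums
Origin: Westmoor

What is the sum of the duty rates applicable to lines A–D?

Line A: beech → 12.1; sawn → 12.1.3; treated → 12.1.3.1. Scheduled 17%. anti-dumping (Westmoor, 12.1): +41%; total 17% + 41% = 58%. → 58%.
Line B: beech → 12.1; veneer sheets → 12.1.1; rough → 12.1.1.3. Scheduled 18%. No special measure applies. → 18%.
Line C: bamboo → 12.2; plywood → 12.2.1; rough → 12.2.1.1. Scheduled 19%. Rothland agreement on 12.2: CTH met → 13% available; Rothland agreement on 12.1.2.3: 12.2.1.1 not covered; preferential 13%. → 13%.
Line D: beech → 12.1; sawn → 12.1.3; rough → 12.1.3.2. Scheduled 36%. anti-dumping (Westmoor, 12.1): +41%; total 36% + 41% = 77%. → 77%.
Sum: 58% + 18% + 13% + 77% = 166%.

166%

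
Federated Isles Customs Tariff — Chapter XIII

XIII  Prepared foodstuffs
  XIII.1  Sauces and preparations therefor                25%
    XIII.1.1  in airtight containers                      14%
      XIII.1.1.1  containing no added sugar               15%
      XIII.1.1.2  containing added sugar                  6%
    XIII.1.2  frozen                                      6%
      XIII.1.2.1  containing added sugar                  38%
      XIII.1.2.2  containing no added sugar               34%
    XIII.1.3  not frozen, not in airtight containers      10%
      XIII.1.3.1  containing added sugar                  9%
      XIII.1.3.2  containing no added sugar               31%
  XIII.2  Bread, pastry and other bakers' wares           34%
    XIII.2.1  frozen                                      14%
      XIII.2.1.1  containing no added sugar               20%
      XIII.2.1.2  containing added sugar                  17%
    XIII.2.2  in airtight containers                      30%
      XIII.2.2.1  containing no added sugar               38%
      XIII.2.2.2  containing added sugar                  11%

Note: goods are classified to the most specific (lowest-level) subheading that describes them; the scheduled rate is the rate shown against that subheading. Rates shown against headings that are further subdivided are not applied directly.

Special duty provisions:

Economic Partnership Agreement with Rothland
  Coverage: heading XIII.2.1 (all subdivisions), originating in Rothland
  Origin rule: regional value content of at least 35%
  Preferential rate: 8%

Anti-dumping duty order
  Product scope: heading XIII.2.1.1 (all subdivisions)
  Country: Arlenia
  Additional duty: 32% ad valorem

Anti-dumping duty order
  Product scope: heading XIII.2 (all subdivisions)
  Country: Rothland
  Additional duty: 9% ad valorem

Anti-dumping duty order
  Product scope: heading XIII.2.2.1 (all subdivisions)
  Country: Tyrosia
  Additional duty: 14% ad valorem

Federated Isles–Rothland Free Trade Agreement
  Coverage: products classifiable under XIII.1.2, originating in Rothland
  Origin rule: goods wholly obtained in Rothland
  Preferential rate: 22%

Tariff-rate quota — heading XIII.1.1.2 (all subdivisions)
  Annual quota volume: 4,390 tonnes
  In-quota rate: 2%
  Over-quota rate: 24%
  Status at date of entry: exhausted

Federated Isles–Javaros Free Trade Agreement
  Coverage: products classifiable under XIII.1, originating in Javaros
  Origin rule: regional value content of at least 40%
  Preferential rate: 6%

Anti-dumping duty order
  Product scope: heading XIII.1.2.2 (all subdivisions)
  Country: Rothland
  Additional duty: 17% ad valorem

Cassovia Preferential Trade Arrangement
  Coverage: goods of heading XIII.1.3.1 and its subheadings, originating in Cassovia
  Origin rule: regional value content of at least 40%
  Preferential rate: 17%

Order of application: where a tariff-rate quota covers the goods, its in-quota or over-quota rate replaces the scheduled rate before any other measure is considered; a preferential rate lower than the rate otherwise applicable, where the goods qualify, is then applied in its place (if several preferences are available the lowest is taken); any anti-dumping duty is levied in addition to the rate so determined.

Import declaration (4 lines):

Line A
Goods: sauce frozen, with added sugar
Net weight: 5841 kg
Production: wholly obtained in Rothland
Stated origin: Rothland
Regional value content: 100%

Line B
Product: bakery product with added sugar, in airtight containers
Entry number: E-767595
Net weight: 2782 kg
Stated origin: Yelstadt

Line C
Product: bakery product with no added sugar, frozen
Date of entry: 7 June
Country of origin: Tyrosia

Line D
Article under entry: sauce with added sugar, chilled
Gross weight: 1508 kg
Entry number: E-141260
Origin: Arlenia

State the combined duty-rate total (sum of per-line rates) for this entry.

Line A: sauce → XIII.1; frozen → XIII.1.2; with added sugar → XIII.1.2.1. Scheduled 38%. Rothland agreement on XIII.2.1: XIII.1.2.1 not covered; Rothland agreement on XIII.1.2: wholly obtained → 22% available; preferential 22%. → 22%.
Line B: bakery product → XIII.2; in airtight containers → XIII.2.2; with added sugar → XIII.2.2.2. Scheduled 11%. No special measure applies. → 11%.
Line C: bakery product → XIII.2; frozen → XIII.2.1; with no added sugar → XIII.2.1.1. Scheduled 20%. No special measure applies. → 20%.
Line D: sauce → XIII.1; chilled → XIII.1.3; with added sugar → XIII.1.3.1. Scheduled 9%. No special measure applies. → 9%.
Sum: 22% + 11% + 20% + 9% = 62%.

62%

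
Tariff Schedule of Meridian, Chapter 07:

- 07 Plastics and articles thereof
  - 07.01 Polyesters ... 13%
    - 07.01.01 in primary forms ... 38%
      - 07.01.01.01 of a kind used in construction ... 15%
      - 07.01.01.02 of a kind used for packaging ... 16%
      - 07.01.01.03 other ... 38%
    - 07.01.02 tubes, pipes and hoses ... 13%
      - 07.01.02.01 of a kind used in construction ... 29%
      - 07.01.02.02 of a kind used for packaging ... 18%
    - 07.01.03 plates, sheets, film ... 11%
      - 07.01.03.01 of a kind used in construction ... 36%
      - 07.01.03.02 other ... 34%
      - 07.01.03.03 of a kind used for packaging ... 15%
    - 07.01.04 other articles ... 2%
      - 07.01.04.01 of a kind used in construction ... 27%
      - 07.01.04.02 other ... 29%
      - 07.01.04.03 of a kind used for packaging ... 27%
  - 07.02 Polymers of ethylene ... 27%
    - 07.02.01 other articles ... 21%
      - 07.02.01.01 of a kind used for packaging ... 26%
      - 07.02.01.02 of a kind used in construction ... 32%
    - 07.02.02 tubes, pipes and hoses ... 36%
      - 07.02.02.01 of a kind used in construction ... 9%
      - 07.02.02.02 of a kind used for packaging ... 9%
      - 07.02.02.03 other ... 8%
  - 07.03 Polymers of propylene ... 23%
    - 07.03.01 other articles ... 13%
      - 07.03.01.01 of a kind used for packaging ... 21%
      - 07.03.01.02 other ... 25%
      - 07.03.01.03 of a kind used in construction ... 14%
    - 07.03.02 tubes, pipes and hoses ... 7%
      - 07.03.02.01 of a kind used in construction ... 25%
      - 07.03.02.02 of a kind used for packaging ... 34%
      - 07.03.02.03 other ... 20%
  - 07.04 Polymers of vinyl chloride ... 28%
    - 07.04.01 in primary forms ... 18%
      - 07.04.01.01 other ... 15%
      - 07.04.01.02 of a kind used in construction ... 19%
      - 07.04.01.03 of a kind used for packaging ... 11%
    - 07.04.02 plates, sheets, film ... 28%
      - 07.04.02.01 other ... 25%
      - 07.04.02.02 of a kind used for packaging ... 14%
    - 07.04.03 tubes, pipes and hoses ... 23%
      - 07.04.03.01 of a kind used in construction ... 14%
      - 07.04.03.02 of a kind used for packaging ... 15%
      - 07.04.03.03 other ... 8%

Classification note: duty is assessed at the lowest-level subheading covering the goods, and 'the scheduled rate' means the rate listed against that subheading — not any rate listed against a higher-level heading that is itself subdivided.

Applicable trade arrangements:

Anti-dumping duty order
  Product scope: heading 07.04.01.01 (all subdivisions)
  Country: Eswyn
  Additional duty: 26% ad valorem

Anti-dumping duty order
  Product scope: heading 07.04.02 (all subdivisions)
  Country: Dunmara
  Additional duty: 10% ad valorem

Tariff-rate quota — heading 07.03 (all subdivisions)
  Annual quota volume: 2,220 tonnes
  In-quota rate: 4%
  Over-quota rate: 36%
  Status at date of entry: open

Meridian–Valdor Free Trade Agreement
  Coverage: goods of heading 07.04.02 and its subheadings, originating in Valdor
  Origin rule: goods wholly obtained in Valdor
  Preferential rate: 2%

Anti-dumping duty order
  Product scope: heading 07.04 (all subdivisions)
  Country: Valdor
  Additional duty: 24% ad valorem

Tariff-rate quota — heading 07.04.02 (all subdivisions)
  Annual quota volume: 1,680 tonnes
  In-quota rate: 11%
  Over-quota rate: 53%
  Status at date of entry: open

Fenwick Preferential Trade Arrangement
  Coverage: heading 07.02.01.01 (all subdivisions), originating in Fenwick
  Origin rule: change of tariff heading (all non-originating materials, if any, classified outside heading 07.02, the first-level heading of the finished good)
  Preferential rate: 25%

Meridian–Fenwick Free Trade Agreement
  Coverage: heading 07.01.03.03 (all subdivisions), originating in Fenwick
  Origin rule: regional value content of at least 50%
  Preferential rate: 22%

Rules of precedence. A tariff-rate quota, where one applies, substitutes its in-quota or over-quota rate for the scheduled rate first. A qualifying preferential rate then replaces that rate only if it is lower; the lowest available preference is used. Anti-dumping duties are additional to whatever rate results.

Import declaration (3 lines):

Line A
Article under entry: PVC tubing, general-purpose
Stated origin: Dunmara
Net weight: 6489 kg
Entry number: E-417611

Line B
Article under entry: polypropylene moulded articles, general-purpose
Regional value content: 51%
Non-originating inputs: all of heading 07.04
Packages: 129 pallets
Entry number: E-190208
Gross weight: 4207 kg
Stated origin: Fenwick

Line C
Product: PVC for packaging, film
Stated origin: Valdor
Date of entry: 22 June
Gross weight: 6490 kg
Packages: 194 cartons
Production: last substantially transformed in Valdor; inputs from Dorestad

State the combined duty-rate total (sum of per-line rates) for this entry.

Line A: PVC → 07.04; tubing → 07.04.03; general-purpose → 07.04.03.03. Scheduled 8%. No special measure applies. → 8%.
Line B: polypropylene → 07.03; moulded articles → 07.03.01; general-purpose → 07.03.01.02. Scheduled 25%. quota on 07.03 open → in-quota 4%; Fenwick agreement on 07.02.01.01: 07.03.01.02 not covered; Fenwick agreement on 07.01.03.03: 07.03.01.02 not covered. → 4%.
Line C: PVC → 07.04; film → 07.04.02; for packaging → 07.04.02.02. Scheduled 14%. quota on 07.04.02 open → in-quota 11%; Valdor agreement on 07.04.02: not wholly obtained; anti-dumping (Valdor, 07.04): +24%; total 11% + 24% = 35%. → 35%.
Sum: 8% + 4% + 35% = 47%.

47%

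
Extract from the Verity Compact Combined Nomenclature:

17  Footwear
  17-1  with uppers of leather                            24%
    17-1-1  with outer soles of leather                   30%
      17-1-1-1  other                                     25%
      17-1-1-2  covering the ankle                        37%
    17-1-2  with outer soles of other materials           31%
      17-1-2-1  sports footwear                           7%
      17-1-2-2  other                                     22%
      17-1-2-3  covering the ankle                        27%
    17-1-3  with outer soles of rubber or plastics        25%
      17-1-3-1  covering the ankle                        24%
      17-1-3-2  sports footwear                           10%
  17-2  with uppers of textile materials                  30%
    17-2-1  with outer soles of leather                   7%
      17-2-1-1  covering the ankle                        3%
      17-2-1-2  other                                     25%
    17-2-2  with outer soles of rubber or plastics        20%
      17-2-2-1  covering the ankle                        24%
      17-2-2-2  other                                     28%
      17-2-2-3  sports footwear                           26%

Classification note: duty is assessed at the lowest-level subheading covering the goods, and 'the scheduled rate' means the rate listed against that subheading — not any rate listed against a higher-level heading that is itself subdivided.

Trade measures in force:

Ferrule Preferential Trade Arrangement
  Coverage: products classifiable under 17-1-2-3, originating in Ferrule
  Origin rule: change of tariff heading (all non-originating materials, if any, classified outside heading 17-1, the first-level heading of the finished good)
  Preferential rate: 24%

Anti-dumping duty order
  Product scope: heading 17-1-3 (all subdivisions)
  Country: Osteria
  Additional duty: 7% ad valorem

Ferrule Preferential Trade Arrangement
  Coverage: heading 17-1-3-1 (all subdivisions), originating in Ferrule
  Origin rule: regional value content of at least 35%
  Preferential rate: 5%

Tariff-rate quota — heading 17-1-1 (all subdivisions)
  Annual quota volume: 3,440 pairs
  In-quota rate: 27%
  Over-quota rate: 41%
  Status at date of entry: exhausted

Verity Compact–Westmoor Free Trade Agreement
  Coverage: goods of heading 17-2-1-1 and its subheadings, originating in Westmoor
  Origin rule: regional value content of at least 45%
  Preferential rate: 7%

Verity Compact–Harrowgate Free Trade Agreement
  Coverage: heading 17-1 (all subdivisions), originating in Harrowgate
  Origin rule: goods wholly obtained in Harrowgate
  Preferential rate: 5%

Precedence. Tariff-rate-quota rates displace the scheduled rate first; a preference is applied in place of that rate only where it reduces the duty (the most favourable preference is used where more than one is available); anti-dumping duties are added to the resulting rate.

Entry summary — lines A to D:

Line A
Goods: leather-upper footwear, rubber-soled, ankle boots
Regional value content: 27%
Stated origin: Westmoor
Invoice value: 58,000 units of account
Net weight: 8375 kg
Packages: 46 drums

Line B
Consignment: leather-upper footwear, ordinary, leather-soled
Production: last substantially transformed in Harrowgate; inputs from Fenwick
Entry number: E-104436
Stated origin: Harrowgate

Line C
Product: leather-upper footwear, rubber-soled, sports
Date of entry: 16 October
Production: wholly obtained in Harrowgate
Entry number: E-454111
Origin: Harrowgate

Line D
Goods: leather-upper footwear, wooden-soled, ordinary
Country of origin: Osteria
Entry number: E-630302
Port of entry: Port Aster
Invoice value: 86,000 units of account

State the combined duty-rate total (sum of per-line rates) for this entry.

Line A: leather-upper → 17-1; rubber-soled → 17-1-3; ankle boots → 17-1-3-1. Scheduled 24%. Westmoor agreement on 17-2-1-1: 17-1-3-1 not covered. → 24%.
Line B: leather-upper → 17-1; leather-soled → 17-1-1; ordinary → 17-1-1-1. Scheduled 25%. quota on 17-1-1 exhausted → over-quota 41%; Harrowgate agreement on 17-1: not wholly obtained. → 41%.
Line C: leather-upper → 17-1; rubber-soled → 17-1-3; sports → 17-1-3-2. Scheduled 10%. Harrowgate agreement on 17-1: wholly obtained → 5% available; preferential 5%. → 5%.
Line D: leather-upper → 17-1; wooden-soled → 17-1-2; ordinary → 17-1-2-2. Scheduled 22%. No special measure applies. → 22%.
Sum: 24% + 41% + 5% + 22% = 92%.

92%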